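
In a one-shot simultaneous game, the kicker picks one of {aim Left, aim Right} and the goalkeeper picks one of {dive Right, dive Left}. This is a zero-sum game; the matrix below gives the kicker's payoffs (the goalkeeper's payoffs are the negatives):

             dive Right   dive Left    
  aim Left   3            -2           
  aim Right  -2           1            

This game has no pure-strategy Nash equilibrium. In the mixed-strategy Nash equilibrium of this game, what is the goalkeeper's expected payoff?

1/8

The kicker's mix must leave the goalkeeper indifferent between dive Right and dive Left.
  the goalkeeper's expected payoff from dive Right: p·(-3) + (1−p)·2 = -5p + 2
  the goalkeeper's expected payoff from dive Left: p·2 + (1−p)·(-1) = 3p - 1
  -5p + 2 = 3p - 1  ⇒  -8p = -3  ⇒  p = 3/8.
At equilibrium the goalkeeper is indifferent across columns, so the goalkeeper's payoff equals the payoff from dive Right: (3/8)·(-3) + (5/8)·2 = 1/8.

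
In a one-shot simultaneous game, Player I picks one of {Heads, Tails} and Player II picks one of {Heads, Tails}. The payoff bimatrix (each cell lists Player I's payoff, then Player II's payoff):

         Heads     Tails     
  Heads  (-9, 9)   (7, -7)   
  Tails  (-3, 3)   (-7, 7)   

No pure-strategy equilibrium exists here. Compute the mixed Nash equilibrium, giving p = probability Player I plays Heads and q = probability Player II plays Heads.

In a mixed equilibrium Player II is indifferent between Heads and Tails; this condition fixes p.
  Player II's payoff from Heads: p·9 + (1−p)·3 = 6p + 3
  Player II's payoff from Tails: p·(-7) + (1−p)·7 = -14p + 7
  6p + 3 = -14p + 7  ⇒  20p = 4  ⇒  p = 1/5.
For Player I to be willing to mix, Player I must be indifferent between Heads and Tails, which pins down Player II's mix.
  Player I's payoff to Heads: q·(-9) + (1−q)·7 = -16q + 7
  Player I's payoff to Tails: q·(-3) + (1−q)·(-7) = 4q - 7
  -16q + 7 = 4q - 7  ⇒  -20q = -14  ⇒  q = 7/10.

p = 1/5, q = 7/10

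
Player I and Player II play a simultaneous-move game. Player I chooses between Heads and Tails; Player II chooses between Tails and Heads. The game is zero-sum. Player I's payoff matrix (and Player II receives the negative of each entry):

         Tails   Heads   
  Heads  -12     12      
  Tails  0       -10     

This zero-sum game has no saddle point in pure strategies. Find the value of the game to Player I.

Set Player I's expected payoff from Heads equal to that from Tails:
  Player I's payoff from Heads: q·(-12) + (1−q)·12 = -24q + 12
  Player I's payoff from Tails: q·0 + (1−q)·(-10) = 10q - 10
  -24q + 12 = 10q - 10  ⇒  -34q = -22  ⇒  q = 11/17.
The value is Player I's expected payoff against this mix (using Heads): (11/17)·(-12) + (6/17)·12 = -60/17.

v = -60/17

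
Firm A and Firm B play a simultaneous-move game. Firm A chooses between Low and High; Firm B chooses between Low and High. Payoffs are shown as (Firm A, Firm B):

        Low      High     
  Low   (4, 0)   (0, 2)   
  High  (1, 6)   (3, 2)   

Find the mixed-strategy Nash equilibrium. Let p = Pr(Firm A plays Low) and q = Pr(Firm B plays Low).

In a mixed equilibrium Firm B is indifferent between Low and High; this condition fixes p.
  Firm B's payoff to Low: p·0 + (1−p)·6 = -6p + 6
  Firm B's payoff to High: p·2 + (1−p)·2 = 2
  -6p + 6 = 2  ⇒  -6p = -4  ⇒  p = 2/3.
Firm A's indifference between Low and High determines Firm B's mixing probability q:
  Firm A's expected payoff from Low: q·4 + (1−q)·0 = 4q
  Firm A's expected payoff from High: q·1 + (1−q)·3 = -2q + 3
  4q = -2q + 3  ⇒  6q = 3  ⇒  q = 1/2.

p = 2/3, q = 1/2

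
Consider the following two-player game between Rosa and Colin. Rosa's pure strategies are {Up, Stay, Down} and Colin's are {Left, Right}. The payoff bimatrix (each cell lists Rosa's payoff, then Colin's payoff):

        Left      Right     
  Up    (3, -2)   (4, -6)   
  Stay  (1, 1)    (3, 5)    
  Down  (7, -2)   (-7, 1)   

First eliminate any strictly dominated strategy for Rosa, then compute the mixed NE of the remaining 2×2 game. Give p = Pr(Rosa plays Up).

p = 3/7

Rosa's strategy Stay is strictly dominated by Up: 3 > 1 and 4 > 3. Eliminate Stay.
In a mixed equilibrium Colin is indifferent between Left and Right; this condition fixes p.
  Colin's payoff from Left: p·(-2) + (1−p)·(-2) = -2
  Colin's payoff from Right: p·(-6) + (1−p)·1 = -7p + 1
  -2 = -7p + 1  ⇒  7p = 3  ⇒  p = 3/7.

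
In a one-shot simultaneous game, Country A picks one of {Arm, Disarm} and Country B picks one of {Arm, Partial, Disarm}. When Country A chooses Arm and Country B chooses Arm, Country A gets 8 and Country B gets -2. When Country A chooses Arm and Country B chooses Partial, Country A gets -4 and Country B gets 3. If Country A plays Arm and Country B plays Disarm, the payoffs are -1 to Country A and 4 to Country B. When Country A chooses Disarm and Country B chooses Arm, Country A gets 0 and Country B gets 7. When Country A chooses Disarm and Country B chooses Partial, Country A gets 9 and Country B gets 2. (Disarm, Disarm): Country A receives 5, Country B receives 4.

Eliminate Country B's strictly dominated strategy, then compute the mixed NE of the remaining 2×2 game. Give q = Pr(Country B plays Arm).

Country B's strategy Partial is strictly dominated by Disarm: 4 > 3 and 4 > 2. Eliminate Partial.
For Country A to be willing to mix, Country A must be indifferent between Arm and Disarm, which pins down Country B's mix.
  Country A's payoff from Arm: q·8 + (1−q)·(-1) = 9q - 1
  Country A's payoff from Disarm: q·0 + (1−q)·5 = -5q + 5
  9q - 1 = -5q + 5  ⇒  14q = 6  ⇒  q = 3/7.

q = 3/7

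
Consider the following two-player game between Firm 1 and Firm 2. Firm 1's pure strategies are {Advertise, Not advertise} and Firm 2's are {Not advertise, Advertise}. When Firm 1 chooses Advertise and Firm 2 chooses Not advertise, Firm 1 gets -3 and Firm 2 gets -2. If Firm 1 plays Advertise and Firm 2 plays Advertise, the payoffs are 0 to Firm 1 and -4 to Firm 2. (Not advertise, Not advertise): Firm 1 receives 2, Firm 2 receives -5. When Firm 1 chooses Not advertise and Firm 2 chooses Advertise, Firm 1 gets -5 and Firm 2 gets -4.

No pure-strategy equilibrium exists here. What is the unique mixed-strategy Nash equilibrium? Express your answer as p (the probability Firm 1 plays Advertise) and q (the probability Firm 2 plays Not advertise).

Set Firm 2's expected payoff from Not advertise equal to that from Advertise:
  Firm 2's payoff from Not advertise: p·(-2) + (1−p)·(-5) = 3p - 5
  Firm 2's payoff from Advertise: p·(-4) + (1−p)·(-4) = -4
  3p - 5 = -4  ⇒  3p = 1  ⇒  p = 1/3.
Firm 2's mix must leave Firm 1 indifferent between Advertise and Not advertise.
  Firm 1's expected payoff from Advertise: q·(-3) + (1−q)·0 = -3q
  Firm 1's expected payoff from Not advertise: q·2 + (1−q)·(-5) = 7q - 5
  -3q = 7q - 5  ⇒  -10q = -5  ⇒  q = 1/2.

p = 1/3, q = 1/2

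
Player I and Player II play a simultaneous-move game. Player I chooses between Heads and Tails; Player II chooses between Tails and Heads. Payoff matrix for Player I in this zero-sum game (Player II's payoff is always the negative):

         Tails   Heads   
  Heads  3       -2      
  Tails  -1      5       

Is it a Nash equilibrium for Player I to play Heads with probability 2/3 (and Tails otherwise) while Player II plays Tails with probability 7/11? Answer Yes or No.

Given Player I's mix p = 2/3, Player II's payoff from Tails is -5/3 but from Heads is -1/3. Player II strictly prefers Heads, so Player II would not mix.
So the proposed profile is not a Nash equilibrium.

No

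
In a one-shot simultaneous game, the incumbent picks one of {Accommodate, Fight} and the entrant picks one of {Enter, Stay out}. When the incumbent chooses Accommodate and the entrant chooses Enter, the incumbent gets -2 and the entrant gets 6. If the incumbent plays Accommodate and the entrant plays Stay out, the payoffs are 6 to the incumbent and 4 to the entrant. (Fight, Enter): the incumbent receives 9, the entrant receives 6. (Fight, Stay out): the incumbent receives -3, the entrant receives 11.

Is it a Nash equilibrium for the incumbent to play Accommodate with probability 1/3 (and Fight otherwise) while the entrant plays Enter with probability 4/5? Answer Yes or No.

Given the incumbent's mix p = 1/3, the entrant's payoff from Enter is 6 but from Stay out is 26/3. The entrant strictly prefers Stay out, so the entrant would not mix.
So the proposed profile is not a Nash equilibrium.

No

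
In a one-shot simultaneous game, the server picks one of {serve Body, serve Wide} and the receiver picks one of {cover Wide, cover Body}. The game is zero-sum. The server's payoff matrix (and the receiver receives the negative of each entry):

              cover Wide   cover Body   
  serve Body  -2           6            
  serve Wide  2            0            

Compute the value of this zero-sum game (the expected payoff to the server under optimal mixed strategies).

Set the server's expected payoff from serve Body equal to that from serve Wide:
  the server's payoff from serve Body: q·(-2) + (1−q)·6 = -8q + 6
  the server's payoff from serve Wide: q·2 + (1−q)·0 = 2q
  -8q + 6 = 2q  ⇒  -10q = -6  ⇒  q = 3/5.
The value is the server's expected payoff against this mix (using serve Body): (3/5)·(-2) + (2/5)·6 = 6/5.

v = 6/5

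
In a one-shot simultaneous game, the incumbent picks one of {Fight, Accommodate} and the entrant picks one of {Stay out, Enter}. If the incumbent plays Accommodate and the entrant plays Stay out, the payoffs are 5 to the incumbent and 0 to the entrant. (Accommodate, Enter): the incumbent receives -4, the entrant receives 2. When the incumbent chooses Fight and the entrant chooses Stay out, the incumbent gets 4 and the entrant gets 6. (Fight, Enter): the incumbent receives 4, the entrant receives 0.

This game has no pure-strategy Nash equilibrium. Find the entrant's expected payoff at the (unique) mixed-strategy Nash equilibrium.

Set the entrant's expected payoff from Stay out equal to that from Enter:
  the entrant's payoff to Stay out: p·6 + (1−p)·0 = 6p
  the entrant's payoff to Enter: p·0 + (1−p)·2 = -2p + 2
  6p = -2p + 2  ⇒  8p = 2  ⇒  p = 1/4.
At equilibrium the entrant is indifferent across columns, so the entrant's payoff equals the payoff from Stay out: (1/4)·6 + (3/4)·0 = 3/2.

3/2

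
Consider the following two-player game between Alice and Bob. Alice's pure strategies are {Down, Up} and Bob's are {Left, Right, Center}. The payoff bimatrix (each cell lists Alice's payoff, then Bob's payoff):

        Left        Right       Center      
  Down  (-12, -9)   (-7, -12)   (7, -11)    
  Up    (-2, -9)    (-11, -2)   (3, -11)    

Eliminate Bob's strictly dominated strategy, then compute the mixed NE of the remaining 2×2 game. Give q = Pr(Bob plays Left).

Bob's strategy Center is strictly dominated by Left: -9 > -11 and -9 > -11. Eliminate Center.
Set Alice's expected payoff from Down equal to that from Up:
  Alice's expected payoff from Down: q·(-12) + (1−q)·(-7) = -5q - 7
  Alice's expected payoff from Up: q·(-2) + (1−q)·(-11) = 9q - 11
  -5q - 7 = 9q - 11  ⇒  -14q = -4  ⇒  q = 2/7.

q = 2/7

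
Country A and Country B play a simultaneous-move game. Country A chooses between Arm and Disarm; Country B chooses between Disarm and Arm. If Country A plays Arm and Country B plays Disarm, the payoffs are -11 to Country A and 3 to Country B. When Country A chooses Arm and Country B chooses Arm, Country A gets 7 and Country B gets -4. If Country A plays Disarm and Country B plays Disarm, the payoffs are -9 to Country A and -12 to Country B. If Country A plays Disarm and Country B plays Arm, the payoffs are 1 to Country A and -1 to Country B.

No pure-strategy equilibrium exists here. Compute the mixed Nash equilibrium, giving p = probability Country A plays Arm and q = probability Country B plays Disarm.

p = 11/18, q = 3/4

Set Country B's expected payoff from Disarm equal to that from Arm:
  Country B's expected payoff from Disarm: p·3 + (1−p)·(-12) = 15p - 12
  Country B's expected payoff from Arm: p·(-4) + (1−p)·(-1) = -3p - 1
  15p - 12 = -3p - 1  ⇒  18p = 11  ⇒  p = 11/18.
Country A's indifference between Arm and Disarm determines Country B's mixing probability q:
  Country A's payoff from Arm: q·(-11) + (1−q)·7 = -18q + 7
  Country A's payoff from Disarm: q·(-9) + (1−q)·1 = -10q + 1
  -18q + 7 = -10q + 1  ⇒  -8q = -6  ⇒  q = 3/4.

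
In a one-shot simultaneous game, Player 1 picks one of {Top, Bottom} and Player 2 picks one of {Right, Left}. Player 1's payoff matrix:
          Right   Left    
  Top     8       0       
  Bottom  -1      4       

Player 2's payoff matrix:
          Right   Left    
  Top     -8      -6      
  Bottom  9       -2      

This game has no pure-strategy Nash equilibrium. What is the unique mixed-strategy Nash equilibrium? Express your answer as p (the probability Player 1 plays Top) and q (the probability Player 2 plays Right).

In a mixed equilibrium Player 2 is indifferent between Right and Left; this condition fixes p.
  Player 2's expected payoff from Right: p·(-8) + (1−p)·9 = -17p + 9
  Player 2's expected payoff from Left: p·(-6) + (1−p)·(-2) = -4p - 2
  -17p + 9 = -4p - 2  ⇒  -13p = -11  ⇒  p = 11/13.
Player 2's mix must leave Player 1 indifferent between Top and Bottom.
  Player 1's payoff from Top: q·8 + (1−q)·0 = 8q
  Player 1's payoff from Bottom: q·(-1) + (1−q)·4 = -5q + 4
  8q = -5q + 4  ⇒  13q = 4  ⇒  q = 4/13.

p = 11/13, q = 4/13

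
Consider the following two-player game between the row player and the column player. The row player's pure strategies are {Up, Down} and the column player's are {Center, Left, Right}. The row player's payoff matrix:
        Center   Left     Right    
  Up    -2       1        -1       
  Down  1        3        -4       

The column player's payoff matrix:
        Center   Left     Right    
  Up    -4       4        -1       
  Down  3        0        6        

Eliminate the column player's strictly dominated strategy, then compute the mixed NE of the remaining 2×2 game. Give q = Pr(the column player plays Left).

q = 3/5

The column player's strategy Center is strictly dominated by Right: -1 > -4 and 6 > 3. Eliminate Center.
The column player's mix must leave the row player indifferent between Up and Down.
  the row player's expected payoff from Up: q·1 + (1−q)·(-1) = 2q - 1
  the row player's expected payoff from Down: q·3 + (1−q)·(-4) = 7q - 4
  2q - 1 = 7q - 4  ⇒  -5q = -3  ⇒  q = 3/5.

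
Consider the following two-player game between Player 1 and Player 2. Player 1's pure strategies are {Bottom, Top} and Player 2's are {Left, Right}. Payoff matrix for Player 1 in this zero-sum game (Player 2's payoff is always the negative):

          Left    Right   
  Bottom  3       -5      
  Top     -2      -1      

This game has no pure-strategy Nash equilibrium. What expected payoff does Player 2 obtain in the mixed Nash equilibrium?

13/9

Set Player 2's expected payoff from Left equal to that from Right:
  Player 2's expected payoff from Left: p·(-3) + (1−p)·2 = -5p + 2
  Player 2's expected payoff from Right: p·5 + (1−p)·1 = 4p + 1
  -5p + 2 = 4p + 1  ⇒  -9p = -1  ⇒  p = 1/9.
At equilibrium Player 2 is indifferent across columns, so Player 2's payoff equals the payoff from Left: (1/9)·(-3) + (8/9)·2 = 13/9.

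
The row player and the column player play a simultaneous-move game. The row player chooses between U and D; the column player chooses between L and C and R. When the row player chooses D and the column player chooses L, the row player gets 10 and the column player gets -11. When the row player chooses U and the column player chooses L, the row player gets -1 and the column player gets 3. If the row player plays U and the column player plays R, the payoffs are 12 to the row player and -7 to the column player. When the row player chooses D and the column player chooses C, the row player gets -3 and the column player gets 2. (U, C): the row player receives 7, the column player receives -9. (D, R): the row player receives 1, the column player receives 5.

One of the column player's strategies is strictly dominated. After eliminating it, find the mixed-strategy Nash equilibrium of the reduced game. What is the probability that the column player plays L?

The column player's strategy C is strictly dominated by R: -7 > -9 and 5 > 2. Eliminate C.
The row player's indifference between U and D determines the column player's mixing probability q:
  the row player's payoff to U: q·(-1) + (1−q)·12 = -13q + 12
  the row player's payoff to D: q·10 + (1−q)·1 = 9q + 1
  -13q + 12 = 9q + 1  ⇒  -22q = -11  ⇒  q = 1/2.

q = 1/2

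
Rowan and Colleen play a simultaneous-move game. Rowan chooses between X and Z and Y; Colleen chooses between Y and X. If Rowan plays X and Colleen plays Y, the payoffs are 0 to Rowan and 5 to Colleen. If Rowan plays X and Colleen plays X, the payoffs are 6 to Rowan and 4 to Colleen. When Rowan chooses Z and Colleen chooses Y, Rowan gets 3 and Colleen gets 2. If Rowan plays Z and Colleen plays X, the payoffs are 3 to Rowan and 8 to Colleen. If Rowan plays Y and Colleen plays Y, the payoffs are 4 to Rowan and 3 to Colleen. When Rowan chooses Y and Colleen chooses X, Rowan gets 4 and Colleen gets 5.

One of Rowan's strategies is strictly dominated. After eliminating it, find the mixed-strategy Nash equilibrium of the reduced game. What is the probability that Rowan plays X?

p = 2/3

Rowan's strategy Z is strictly dominated by Y: 4 > 3 and 4 > 3. Eliminate Z.
In a mixed equilibrium Colleen is indifferent between Y and X; this condition fixes p.
  Colleen's payoff from Y: p·5 + (1−p)·3 = 2p + 3
  Colleen's payoff from X: p·4 + (1−p)·5 = -p + 5
  2p + 3 = -p + 5  ⇒  3p = 2  ⇒  p = 2/3.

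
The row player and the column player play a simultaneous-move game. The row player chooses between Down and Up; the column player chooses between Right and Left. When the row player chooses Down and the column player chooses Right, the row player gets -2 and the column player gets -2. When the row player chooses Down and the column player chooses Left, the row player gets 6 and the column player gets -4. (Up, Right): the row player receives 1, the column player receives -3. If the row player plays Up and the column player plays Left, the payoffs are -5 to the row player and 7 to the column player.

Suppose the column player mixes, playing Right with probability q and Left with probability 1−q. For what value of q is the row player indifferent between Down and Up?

Set the row player's expected payoff from Down equal to that from Up:
  the row player's expected payoff from Down: q·(-2) + (1−q)·6 = -8q + 6
  the row player's expected payoff from Up: q·1 + (1−q)·(-5) = 6q - 5
  -8q + 6 = 6q - 5  ⇒  -14q = -11  ⇒  q = 11/14.

q = 11/14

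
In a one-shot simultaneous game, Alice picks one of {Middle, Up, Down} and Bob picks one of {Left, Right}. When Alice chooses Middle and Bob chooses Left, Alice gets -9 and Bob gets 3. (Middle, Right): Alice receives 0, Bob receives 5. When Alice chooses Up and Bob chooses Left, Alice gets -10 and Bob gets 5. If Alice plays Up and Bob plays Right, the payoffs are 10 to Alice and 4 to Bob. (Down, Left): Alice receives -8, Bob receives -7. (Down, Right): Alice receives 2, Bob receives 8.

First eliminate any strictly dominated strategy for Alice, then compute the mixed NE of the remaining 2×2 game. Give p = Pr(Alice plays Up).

Alice's strategy Middle is strictly dominated by Down: -8 > -9 and 2 > 0. Eliminate Middle.
Set Bob's expected payoff from Left equal to that from Right:
  Bob's expected payoff from Left: p·5 + (1−p)·(-7) = 12p - 7
  Bob's expected payoff from Right: p·4 + (1−p)·8 = -4p + 8
  12p - 7 = -4p + 8  ⇒  16p = 15  ⇒  p = 15/16.

p = 15/16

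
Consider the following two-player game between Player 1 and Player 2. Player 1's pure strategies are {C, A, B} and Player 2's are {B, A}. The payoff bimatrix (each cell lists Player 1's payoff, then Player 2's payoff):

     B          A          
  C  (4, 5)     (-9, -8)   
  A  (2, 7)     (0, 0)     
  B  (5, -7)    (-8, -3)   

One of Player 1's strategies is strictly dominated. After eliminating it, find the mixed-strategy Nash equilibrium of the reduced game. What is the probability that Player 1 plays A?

Player 1's strategy C is strictly dominated by B: 5 > 4 and -8 > -9. Eliminate C.
In a mixed equilibrium Player 2 is indifferent between B and A; this condition fixes p.
  Player 2's payoff from B: p·7 + (1−p)·(-7) = 14p - 7
  Player 2's payoff from A: p·0 + (1−p)·(-3) = 3p - 3
  14p - 7 = 3p - 3  ⇒  11p = 4  ⇒  p = 4/11.

p = 4/11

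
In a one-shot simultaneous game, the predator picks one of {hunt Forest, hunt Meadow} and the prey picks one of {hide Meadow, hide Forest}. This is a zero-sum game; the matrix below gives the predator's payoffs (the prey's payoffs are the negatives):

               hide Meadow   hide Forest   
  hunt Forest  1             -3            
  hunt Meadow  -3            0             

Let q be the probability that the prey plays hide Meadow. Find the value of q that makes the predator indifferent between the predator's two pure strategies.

q = 3/7

In a mixed equilibrium the predator is indifferent between hunt Forest and hunt Meadow; this condition fixes q.
  the predator's payoff from hunt Forest: q·1 + (1−q)·(-3) = 4q - 3
  the predator's payoff from hunt Meadow: q·(-3) + (1−q)·0 = -3q
  4q - 3 = -3q  ⇒  7q = 3  ⇒  q = 3/7.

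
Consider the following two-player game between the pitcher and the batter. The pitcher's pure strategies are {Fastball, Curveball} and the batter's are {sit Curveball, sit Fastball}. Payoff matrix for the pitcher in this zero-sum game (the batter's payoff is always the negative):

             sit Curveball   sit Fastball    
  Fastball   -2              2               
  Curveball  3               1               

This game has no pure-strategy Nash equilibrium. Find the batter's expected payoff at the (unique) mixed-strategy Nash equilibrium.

-4/3

In a mixed equilibrium the batter is indifferent between sit Curveball and sit Fastball; this condition fixes p.
  the batter's payoff from sit Curveball: p·2 + (1−p)·(-3) = 5p - 3
  the batter's payoff from sit Fastball: p·(-2) + (1−p)·(-1) = -p - 1
  5p - 3 = -p - 1  ⇒  6p = 2  ⇒  p = 1/3.
At equilibrium the batter is indifferent across columns, so the batter's payoff equals the payoff from sit Curveball: (1/3)·2 + (2/3)·(-3) = -4/3.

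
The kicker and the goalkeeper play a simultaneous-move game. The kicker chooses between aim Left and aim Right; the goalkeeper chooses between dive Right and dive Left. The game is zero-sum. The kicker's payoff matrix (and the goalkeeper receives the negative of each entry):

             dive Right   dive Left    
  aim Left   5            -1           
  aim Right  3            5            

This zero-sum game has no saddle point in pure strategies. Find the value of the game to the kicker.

v = 7/2

In a mixed equilibrium the kicker is indifferent between aim Left and aim Right; this condition fixes q.
  the kicker's expected payoff from aim Left: q·5 + (1−q)·(-1) = 6q - 1
  the kicker's expected payoff from aim Right: q·3 + (1−q)·5 = -2q + 5
  6q - 1 = -2q + 5  ⇒  8q = 6  ⇒  q = 3/4.
The value is the kicker's expected payoff against this mix (using aim Left): (3/4)·5 + (1/4)·(-1) = 7/2.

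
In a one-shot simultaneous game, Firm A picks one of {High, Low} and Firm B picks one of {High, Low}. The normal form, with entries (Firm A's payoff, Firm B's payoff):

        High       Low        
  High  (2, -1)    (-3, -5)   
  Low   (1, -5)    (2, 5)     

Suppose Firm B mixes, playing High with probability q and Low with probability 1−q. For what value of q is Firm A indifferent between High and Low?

q = 5/6

In a mixed equilibrium Firm A is indifferent between High and Low; this condition fixes q.
  Firm A's payoff to High: q·2 + (1−q)·(-3) = 5q - 3
  Firm A's payoff to Low: q·1 + (1−q)·2 = -q + 2
  5q - 3 = -q + 2  ⇒  6q = 5  ⇒  q = 5/6.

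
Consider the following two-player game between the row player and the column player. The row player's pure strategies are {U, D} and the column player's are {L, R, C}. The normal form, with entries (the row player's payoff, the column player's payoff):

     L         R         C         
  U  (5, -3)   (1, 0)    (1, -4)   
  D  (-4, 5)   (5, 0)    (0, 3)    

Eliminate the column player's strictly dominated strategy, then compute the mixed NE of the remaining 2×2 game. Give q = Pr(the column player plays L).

q = 4/13

The column player's strategy C is strictly dominated by L: -3 > -4 and 5 > 3. Eliminate C.
In a mixed equilibrium the row player is indifferent between U and D; this condition fixes q.
  the row player's payoff from U: q·5 + (1−q)·1 = 4q + 1
  the row player's payoff from D: q·(-4) + (1−q)·5 = -9q + 5
  4q + 1 = -9q + 5  ⇒  13q = 4  ⇒  q = 4/13.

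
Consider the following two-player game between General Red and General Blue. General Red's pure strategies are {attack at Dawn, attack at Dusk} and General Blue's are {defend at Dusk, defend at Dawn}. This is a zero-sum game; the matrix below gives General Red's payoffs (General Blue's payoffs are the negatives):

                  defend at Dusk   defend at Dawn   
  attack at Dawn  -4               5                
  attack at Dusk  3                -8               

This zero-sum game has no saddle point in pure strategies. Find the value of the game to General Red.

General Blue's mix must leave General Red indifferent between attack at Dawn and attack at Dusk.
  General Red's payoff from attack at Dawn: q·(-4) + (1−q)·5 = -9q + 5
  General Red's payoff from attack at Dusk: q·3 + (1−q)·(-8) = 11q - 8
  -9q + 5 = 11q - 8  ⇒  -20q = -13  ⇒  q = 13/20.
The value is General Red's expected payoff against this mix (using attack at Dawn): (13/20)·(-4) + (7/20)·5 = -17/20.

v = -17/20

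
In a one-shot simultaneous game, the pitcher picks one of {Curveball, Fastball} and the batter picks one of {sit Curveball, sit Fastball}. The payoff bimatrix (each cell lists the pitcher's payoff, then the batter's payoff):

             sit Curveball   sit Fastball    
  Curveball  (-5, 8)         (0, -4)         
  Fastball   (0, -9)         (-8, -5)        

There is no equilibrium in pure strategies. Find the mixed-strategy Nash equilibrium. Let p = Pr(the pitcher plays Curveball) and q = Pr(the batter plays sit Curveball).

In a mixed equilibrium the batter is indifferent between sit Curveball and sit Fastball; this condition fixes p.
  the batter's payoff from sit Curveball: p·8 + (1−p)·(-9) = 17p - 9
  the batter's payoff from sit Fastball: p·(-4) + (1−p)·(-5) = p - 5
  17p - 9 = p - 5  ⇒  16p = 4  ⇒  p = 1/4.
Set the pitcher's expected payoff from Curveball equal to that from Fastball:
  the pitcher's expected payoff from Curveball: q·(-5) + (1−q)·0 = -5q
  the pitcher's expected payoff from Fastball: q·0 + (1−q)·(-8) = 8q - 8
  -5q = 8q - 8  ⇒  -13q = -8  ⇒  q = 8/13.

p = 1/4, q = 8/13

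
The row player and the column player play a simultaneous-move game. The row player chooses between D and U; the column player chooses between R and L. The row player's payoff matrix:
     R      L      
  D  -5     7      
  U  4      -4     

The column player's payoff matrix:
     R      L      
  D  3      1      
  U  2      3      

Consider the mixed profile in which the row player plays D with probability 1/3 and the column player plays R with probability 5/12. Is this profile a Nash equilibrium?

No

Given the column player's mix q = 5/12, the row player's payoff from D is 2 but from U is -2/3. The row player strictly prefers D, so the row player would not mix.
So the proposed profile is not a Nash equilibrium.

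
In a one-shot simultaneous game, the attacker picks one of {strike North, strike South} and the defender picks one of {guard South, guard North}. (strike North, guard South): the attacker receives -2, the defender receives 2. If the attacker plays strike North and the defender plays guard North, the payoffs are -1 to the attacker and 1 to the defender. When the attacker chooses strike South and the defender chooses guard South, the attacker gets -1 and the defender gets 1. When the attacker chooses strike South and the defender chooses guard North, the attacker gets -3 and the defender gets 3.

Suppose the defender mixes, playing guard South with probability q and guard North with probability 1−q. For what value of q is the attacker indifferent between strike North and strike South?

For the attacker to be willing to mix, the attacker must be indifferent between strike North and strike South, which pins down the defender's mix.
  the attacker's expected payoff from strike North: q·(-2) + (1−q)·(-1) = -q - 1
  the attacker's expected payoff from strike South: q·(-1) + (1−q)·(-3) = 2q - 3
  -q - 1 = 2q - 3  ⇒  -3q = -2  ⇒  q = 2/3.

q = 2/3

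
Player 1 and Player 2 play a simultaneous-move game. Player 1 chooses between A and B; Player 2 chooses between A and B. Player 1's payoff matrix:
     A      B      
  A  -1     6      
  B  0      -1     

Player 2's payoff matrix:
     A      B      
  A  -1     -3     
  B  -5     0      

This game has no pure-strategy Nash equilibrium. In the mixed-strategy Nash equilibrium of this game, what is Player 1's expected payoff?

-1/8

Player 2's mix must leave Player 1 indifferent between A and B.
  Player 1's expected payoff from A: q·(-1) + (1−q)·6 = -7q + 6
  Player 1's expected payoff from B: q·0 + (1−q)·(-1) = q - 1
  -7q + 6 = q - 1  ⇒  -8q = -7  ⇒  q = 7/8.
At equilibrium Player 1 is indifferent across rows, so Player 1's payoff equals the payoff from A: (7/8)·(-1) + (1/8)·6 = -1/8.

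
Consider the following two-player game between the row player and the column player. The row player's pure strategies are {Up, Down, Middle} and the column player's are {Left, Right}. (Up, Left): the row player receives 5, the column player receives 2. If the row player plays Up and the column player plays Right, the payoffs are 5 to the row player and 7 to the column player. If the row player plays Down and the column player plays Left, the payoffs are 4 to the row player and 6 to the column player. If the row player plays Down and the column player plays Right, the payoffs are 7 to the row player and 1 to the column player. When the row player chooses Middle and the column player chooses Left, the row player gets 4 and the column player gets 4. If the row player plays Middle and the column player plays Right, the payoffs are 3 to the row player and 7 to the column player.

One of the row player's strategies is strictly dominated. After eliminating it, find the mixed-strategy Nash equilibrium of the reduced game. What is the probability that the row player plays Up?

The row player's strategy Middle is strictly dominated by Up: 5 > 4 and 5 > 3. Eliminate Middle.
The row player's mix must leave the column player indifferent between Left and Right.
  the column player's expected payoff from Left: p·2 + (1−p)·6 = -4p + 6
  the column player's expected payoff from Right: p·7 + (1−p)·1 = 6p + 1
  -4p + 6 = 6p + 1  ⇒  -10p = -5  ⇒  p = 1/2.

p = 1/2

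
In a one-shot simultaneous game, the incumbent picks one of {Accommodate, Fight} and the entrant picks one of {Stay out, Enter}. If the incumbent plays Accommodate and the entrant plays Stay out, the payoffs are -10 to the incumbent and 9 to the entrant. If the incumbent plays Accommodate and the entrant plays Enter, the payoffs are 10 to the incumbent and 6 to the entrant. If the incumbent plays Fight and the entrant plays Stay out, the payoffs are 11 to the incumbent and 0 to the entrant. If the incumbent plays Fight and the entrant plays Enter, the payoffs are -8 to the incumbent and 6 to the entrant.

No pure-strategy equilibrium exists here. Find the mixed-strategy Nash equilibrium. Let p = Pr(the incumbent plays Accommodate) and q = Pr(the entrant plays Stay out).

p = 2/3, q = 6/13

The incumbent's mix must leave the entrant indifferent between Stay out and Enter.
  the entrant's expected payoff from Stay out: p·9 + (1−p)·0 = 9p
  the entrant's expected payoff from Enter: p·6 + (1−p)·6 = 6
  9p = 6  ⇒  9p = 6  ⇒  p = 2/3.
The entrant's mix must leave the incumbent indifferent between Accommodate and Fight.
  the incumbent's payoff from Accommodate: q·(-10) + (1−q)·10 = -20q + 10
  the incumbent's payoff from Fight: q·11 + (1−q)·(-8) = 19q - 8
  -20q + 10 = 19q - 8  ⇒  -39q = -18  ⇒  q = 6/13.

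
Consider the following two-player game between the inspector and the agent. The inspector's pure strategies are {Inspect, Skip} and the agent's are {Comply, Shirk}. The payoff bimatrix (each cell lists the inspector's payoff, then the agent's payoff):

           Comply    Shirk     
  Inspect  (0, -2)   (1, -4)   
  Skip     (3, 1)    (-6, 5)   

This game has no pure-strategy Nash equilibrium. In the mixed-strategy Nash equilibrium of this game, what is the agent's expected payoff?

-1

Set the agent's expected payoff from Comply equal to that from Shirk:
  the agent's expected payoff from Comply: p·(-2) + (1−p)·1 = -3p + 1
  the agent's expected payoff from Shirk: p·(-4) + (1−p)·5 = -9p + 5
  -3p + 1 = -9p + 5  ⇒  6p = 4  ⇒  p = 2/3.
At equilibrium the agent is indifferent across columns, so the agent's payoff equals the payoff from Comply: (2/3)·(-2) + (1/3)·1 = -1.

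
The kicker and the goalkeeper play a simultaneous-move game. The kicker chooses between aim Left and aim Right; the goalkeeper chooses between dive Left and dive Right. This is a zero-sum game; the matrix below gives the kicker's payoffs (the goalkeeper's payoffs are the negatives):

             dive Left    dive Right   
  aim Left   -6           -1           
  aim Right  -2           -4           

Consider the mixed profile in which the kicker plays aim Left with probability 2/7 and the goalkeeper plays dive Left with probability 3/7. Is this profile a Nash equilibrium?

Yes

Check the goalkeeper's indifference given the kicker's mix p = 2/7:
  payoff from dive Left = 22/7; payoff from dive Right = 22/7 — equal.
Check the kicker's indifference given the goalkeeper's mix q = 3/7:
  payoff from aim Left = -22/7; payoff from aim Right = -22/7 — equal.
Both players are indifferent, so neither can profitably deviate.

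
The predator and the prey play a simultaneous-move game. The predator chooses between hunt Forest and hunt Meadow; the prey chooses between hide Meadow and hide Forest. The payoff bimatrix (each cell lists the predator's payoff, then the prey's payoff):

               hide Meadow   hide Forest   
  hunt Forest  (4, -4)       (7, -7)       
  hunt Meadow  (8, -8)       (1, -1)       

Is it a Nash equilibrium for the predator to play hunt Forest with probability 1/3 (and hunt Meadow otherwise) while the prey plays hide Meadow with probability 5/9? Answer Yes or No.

Given the predator's mix p = 1/3, the prey's payoff from hide Meadow is -20/3 but from hide Forest is -3. The prey strictly prefers hide Forest, so the prey would not mix.
So the proposed profile is not a Nash equilibrium.

No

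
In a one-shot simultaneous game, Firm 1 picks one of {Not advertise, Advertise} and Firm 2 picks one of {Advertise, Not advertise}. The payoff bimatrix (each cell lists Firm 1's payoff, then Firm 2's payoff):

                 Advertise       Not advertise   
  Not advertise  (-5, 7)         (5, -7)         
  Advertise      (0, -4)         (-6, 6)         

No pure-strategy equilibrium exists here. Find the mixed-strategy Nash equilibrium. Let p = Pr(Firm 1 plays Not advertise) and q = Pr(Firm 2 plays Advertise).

p = 5/12, q = 11/16

Set Firm 2's expected payoff from Advertise equal to that from Not advertise:
  Firm 2's expected payoff from Advertise: p·7 + (1−p)·(-4) = 11p - 4
  Firm 2's expected payoff from Not advertise: p·(-7) + (1−p)·6 = -13p + 6
  11p - 4 = -13p + 6  ⇒  24p = 10  ⇒  p = 5/12.
Set Firm 1's expected payoff from Not advertise equal to that from Advertise:
  Firm 1's payoff to Not advertise: q·(-5) + (1−q)·5 = -10q + 5
  Firm 1's payoff to Advertise: q·0 + (1−q)·(-6) = 6q - 6
  -10q + 5 = 6q - 6  ⇒  -16q = -11  ⇒  q = 11/16.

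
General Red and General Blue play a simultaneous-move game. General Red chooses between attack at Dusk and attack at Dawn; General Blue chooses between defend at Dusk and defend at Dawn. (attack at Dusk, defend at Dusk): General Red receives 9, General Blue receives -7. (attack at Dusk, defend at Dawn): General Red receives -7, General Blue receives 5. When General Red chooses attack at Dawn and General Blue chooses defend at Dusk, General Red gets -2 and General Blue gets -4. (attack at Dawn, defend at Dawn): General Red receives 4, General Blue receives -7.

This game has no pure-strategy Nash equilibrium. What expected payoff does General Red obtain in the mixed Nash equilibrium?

General Red's indifference between attack at Dusk and attack at Dawn determines General Blue's mixing probability q:
  General Red's payoff from attack at Dusk: q·9 + (1−q)·(-7) = 16q - 7
  General Red's payoff from attack at Dawn: q·(-2) + (1−q)·4 = -6q + 4
  16q - 7 = -6q + 4  ⇒  22q = 11  ⇒  q = 1/2.
At equilibrium General Red is indifferent across rows, so General Red's payoff equals the payoff from attack at Dusk: (1/2)·9 + (1/2)·(-7) = 1.

1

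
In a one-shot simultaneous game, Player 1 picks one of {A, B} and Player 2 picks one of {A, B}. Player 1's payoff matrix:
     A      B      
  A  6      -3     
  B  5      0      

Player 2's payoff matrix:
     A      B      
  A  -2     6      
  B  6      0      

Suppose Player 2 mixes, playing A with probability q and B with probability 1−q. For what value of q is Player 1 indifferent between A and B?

Player 2's mix must leave Player 1 indifferent between A and B.
  Player 1's payoff from A: q·6 + (1−q)·(-3) = 9q - 3
  Player 1's payoff from B: q·5 + (1−q)·0 = 5q
  9q - 3 = 5q  ⇒  4q = 3  ⇒  q = 3/4.

q = 3/4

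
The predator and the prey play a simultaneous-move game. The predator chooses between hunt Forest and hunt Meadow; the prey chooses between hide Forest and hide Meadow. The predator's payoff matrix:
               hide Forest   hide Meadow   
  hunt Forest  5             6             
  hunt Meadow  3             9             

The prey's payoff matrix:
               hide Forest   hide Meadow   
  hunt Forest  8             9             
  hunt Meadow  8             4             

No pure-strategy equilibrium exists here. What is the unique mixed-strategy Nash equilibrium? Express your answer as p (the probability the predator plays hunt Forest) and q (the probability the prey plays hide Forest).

Set the prey's expected payoff from hide Forest equal to that from hide Meadow:
  the prey's payoff from hide Forest: p·8 + (1−p)·8 = 8
  the prey's payoff from hide Meadow: p·9 + (1−p)·4 = 5p + 4
  8 = 5p + 4  ⇒  -5p = -4  ⇒  p = 4/5.
For the predator to be willing to mix, the predator must be indifferent between hunt Forest and hunt Meadow, which pins down the prey's mix.
  the predator's expected payoff from hunt Forest: q·5 + (1−q)·6 = -q + 6
  the predator's expected payoff from hunt Meadow: q·3 + (1−q)·9 = -6q + 9
  -q + 6 = -6q + 9  ⇒  5q = 3  ⇒  q = 3/5.

p = 4/5, q = 3/5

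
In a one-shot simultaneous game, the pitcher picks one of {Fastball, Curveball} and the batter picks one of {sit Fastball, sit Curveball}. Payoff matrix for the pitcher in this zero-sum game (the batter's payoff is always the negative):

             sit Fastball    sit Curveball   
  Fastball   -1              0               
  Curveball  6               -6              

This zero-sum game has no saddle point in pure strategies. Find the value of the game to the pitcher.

v = -6/13

The batter's mix must leave the pitcher indifferent between Fastball and Curveball.
  the pitcher's expected payoff from Fastball: q·(-1) + (1−q)·0 = -q
  the pitcher's expected payoff from Curveball: q·6 + (1−q)·(-6) = 12q - 6
  -q = 12q - 6  ⇒  -13q = -6  ⇒  q = 6/13.
The value is the pitcher's expected payoff against this mix (using Fastball): (6/13)·(-1) + (7/13)·0 = -6/13.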